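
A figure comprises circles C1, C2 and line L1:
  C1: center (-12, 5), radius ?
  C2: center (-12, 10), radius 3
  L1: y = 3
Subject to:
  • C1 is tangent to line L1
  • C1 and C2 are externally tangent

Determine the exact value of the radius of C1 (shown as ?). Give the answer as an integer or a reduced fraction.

1. [C1‖L1]  r_C1² − 4 = 0  ⇒  r_C1 = 2 (r>0 drops 1)
2. [ext C1·C2]  r_C1² + 6r_C1 − 16 = 0  ⇒  r_C1 = 2 (r>0 drops 1)

2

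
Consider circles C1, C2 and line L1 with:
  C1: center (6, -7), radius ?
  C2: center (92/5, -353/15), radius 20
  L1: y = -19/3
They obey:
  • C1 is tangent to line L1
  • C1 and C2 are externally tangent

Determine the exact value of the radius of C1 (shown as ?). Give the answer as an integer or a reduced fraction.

2/3

1. [C1‖L1]  r_C1² − 4/9 = 0  ⇒  r_C1 = 2/3 (r>0 drops 1)
2. [ext C1·C2]  r_C1² + 40r_C1 − 244/9 = 0  ⇒  r_C1 = 2/3 (r>0 drops 1)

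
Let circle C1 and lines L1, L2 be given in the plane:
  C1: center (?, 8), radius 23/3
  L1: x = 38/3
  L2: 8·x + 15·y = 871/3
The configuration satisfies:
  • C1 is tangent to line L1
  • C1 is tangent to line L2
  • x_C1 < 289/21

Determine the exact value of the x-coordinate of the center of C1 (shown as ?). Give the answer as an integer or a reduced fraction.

5

1. [C1‖L1]  x_C1² − (76/3)x_C1 + 305/3 = 0  ⇒  x_C1 = 5 or 61/3
2. [C1‖L2]  x_C1² − (511/12)x_C1 + 2255/12 = 0  ⇒  x_C1 = 5 or 451/12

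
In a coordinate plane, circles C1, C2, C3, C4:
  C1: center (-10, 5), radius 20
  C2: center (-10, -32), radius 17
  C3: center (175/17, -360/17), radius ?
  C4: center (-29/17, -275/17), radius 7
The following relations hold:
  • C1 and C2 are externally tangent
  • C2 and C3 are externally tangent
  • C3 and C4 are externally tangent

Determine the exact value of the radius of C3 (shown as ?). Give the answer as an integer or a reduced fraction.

6

1. [ext C2·C3]  r_C3² + 34r_C3 − 240 = 0  ⇒  r_C3 = 6 (r>0 drops 1)
2. [ext C3·C4]  r_C3² + 14r_C3 − 120 = 0  ⇒  r_C3 = 6 (r>0 drops 1)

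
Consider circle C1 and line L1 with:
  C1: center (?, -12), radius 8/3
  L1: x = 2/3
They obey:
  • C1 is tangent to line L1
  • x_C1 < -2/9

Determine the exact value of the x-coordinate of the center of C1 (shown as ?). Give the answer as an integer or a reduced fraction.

1. [C1‖L1]  x_C1² − (4/3)x_C1 − 20/3 = 0  ⇒  x_C1 = -2 or 10/3
2. given x_C1 < -2/9: keep -2

-2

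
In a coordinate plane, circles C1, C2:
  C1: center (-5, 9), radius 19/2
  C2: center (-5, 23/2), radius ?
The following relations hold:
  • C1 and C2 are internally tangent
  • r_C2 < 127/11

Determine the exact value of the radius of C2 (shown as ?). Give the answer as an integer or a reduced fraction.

1. [int C1,C2]  r_C2² − 19r_C2 + 84 = 0  ⇒  r_C2 = 7 or 12
2. given r_C2 < 127/11: keep 7

7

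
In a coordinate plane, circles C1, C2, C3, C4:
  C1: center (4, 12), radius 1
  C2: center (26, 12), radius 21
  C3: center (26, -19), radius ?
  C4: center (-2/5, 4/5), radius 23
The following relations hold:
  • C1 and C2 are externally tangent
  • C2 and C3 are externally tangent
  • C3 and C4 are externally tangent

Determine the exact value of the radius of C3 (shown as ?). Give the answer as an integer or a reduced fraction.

10

1. [ext C2·C3]  r_C3² + 42r_C3 − 520 = 0  ⇒  r_C3 = 10 (r>0 drops 1)
2. [ext C3·C4]  r_C3² + 46r_C3 − 560 = 0  ⇒  r_C3 = 10 (r>0 drops 1)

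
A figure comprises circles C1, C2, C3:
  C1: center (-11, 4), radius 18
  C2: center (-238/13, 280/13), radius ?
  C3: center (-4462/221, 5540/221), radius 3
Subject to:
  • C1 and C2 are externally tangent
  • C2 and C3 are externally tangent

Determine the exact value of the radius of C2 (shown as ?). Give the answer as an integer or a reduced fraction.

1

1. [ext C1·C2]  r_C2² + 36r_C2 − 37 = 0  ⇒  r_C2 = 1 (r>0 drops 1)
2. [ext C2·C3]  r_C2² + 6r_C2 − 7 = 0  ⇒  r_C2 = 1 (r>0 drops 1)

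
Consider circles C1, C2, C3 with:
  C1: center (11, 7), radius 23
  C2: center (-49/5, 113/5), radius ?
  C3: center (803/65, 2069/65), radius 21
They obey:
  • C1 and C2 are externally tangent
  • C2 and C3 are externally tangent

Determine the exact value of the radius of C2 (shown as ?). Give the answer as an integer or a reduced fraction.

1. [ext C1·C2]  r_C2² + 46r_C2 − 147 = 0  ⇒  r_C2 = 3 (r>0 drops 1)
2. [ext C2·C3]  r_C2² + 42r_C2 − 135 = 0  ⇒  r_C2 = 3 (r>0 drops 1)

3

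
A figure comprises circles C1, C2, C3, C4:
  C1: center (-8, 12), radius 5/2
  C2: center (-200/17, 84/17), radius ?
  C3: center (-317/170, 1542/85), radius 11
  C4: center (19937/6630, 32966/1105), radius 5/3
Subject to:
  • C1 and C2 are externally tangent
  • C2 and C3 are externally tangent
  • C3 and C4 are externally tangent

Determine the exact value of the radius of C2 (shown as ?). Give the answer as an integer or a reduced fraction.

11/2

1. [ext C1·C2]  r_C2² + 5r_C2 − 231/4 = 0  ⇒  r_C2 = 11/2 (r>0 drops 1)
2. [ext C2·C3]  r_C2² + 22r_C2 − 605/4 = 0  ⇒  r_C2 = 11/2 (r>0 drops 1)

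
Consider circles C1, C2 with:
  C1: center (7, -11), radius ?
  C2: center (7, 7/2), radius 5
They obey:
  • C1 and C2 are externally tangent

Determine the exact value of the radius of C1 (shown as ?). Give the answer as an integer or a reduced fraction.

1. [ext C1·C2]  r_C1² + 10r_C1 − 741/4 = 0  ⇒  r_C1 = 19/2 (r>0 drops 1)

19/2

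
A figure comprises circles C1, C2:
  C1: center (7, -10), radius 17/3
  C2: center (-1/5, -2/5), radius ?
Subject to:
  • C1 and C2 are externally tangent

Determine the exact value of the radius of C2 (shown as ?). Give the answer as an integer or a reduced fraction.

19/3

1. [ext C1·C2]  r_C2² + (34/3)r_C2 − 1007/9 = 0  ⇒  r_C2 = 19/3 (r>0 drops 1)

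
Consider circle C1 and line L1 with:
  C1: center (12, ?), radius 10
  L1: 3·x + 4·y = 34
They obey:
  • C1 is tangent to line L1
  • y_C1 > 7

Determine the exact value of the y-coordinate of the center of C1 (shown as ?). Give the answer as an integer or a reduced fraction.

1. [C1‖L1]  y_C1² + 1y_C1 − 156 = 0  ⇒  y_C1 = -13 or 12
2. given y_C1 > 7: keep 12

12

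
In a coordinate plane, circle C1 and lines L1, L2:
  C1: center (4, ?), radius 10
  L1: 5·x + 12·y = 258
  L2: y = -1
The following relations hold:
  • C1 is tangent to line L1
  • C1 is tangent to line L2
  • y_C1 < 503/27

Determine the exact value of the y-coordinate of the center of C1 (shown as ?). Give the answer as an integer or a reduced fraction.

9

1. [C1‖L1]  y_C1² − (119/3)y_C1 + 276 = 0  ⇒  y_C1 = 9 or 92/3
2. [C1‖L2]  y_C1² + 2y_C1 − 99 = 0  ⇒  y_C1 = -11 or 9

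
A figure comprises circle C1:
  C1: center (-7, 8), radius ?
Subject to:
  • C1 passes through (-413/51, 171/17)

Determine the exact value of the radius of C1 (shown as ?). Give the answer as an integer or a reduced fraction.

7/3

1. [C1∋P]  r_C1² − 49/9 = 0  ⇒  r_C1 = 7/3 (r>0 drops 1)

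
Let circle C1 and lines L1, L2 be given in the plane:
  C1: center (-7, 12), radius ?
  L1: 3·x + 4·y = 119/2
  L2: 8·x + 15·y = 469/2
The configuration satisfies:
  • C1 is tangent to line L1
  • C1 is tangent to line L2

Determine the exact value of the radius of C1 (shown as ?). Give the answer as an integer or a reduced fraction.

1. [C1‖L1]  r_C1² − 169/4 = 0  ⇒  r_C1 = 13/2 (r>0 drops 1)
2. [C1‖L2]  r_C1² − 169/4 = 0  ⇒  r_C1 = 13/2 (r>0 drops 1)

13/2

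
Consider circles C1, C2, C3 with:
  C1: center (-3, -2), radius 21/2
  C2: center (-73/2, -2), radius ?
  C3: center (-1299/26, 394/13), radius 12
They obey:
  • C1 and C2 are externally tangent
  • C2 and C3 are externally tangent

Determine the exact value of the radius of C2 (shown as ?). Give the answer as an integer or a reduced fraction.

1. [ext C1·C2]  r_C2² + 21r_C2 − 1012 = 0  ⇒  r_C2 = 23 (r>0 drops 1)
2. [ext C2·C3]  r_C2² + 24r_C2 − 1081 = 0  ⇒  r_C2 = 23 (r>0 drops 1)

23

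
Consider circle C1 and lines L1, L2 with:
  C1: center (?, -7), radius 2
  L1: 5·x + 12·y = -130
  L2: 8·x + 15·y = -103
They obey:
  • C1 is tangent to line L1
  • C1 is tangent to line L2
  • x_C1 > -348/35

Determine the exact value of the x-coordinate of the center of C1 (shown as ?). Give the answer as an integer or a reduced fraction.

-4

1. [C1‖L1]  x_C1² + (92/5)x_C1 + 288/5 = 0  ⇒  x_C1 = -72/5 or -4
2. [C1‖L2]  x_C1² − (1/2)x_C1 − 18 = 0  ⇒  x_C1 = -4 or 9/2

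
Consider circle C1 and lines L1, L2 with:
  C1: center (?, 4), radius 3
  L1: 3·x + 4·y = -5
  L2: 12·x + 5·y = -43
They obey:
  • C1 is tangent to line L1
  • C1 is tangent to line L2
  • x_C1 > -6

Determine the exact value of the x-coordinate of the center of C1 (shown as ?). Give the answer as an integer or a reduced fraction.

-2

1. [C1‖L1]  x_C1² + 14x_C1 + 24 = 0  ⇒  x_C1 = -12 or -2
2. [C1‖L2]  x_C1² + (21/2)x_C1 + 17 = 0  ⇒  x_C1 = -17/2 or -2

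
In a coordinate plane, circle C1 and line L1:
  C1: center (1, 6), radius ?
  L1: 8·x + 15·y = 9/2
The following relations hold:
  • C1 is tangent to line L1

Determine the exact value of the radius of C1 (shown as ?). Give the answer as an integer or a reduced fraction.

11/2

1. [C1‖L1]  r_C1² − 121/4 = 0  ⇒  r_C1 = 11/2 (r>0 drops 1)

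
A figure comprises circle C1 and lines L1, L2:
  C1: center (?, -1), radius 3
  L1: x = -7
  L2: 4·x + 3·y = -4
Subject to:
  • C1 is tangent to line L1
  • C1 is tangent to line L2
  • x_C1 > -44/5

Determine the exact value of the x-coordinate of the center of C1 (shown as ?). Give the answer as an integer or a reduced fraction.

-4

1. [C1‖L1]  x_C1² + 14x_C1 + 40 = 0  ⇒  x_C1 = -10 or -4
2. [C1‖L2]  x_C1² + (1/2)x_C1 − 14 = 0  ⇒  x_C1 = -4 or 7/2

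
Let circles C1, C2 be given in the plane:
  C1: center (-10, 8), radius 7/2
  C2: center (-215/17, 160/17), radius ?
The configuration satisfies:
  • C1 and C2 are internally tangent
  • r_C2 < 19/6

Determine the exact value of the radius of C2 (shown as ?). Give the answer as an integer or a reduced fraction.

1. [int C1,C2]  r_C2² − 7r_C2 + 13/4 = 0  ⇒  r_C2 = 1/2 or 13/2
2. given r_C2 < 19/6: keep 1/2

1/2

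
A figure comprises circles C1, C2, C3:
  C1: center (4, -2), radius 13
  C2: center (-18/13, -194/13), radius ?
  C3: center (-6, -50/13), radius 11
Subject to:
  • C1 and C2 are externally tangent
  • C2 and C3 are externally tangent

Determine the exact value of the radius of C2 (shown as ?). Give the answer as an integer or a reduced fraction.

1

1. [ext C1·C2]  r_C2² + 26r_C2 − 27 = 0  ⇒  r_C2 = 1 (r>0 drops 1)
2. [ext C2·C3]  r_C2² + 22r_C2 − 23 = 0  ⇒  r_C2 = 1 (r>0 drops 1)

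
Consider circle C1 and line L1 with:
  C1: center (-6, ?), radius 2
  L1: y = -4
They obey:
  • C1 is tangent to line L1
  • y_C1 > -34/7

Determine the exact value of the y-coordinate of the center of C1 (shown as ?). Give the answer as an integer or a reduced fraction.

1. [C1‖L1]  y_C1² + 8y_C1 + 12 = 0  ⇒  y_C1 = -6 or -2
2. given y_C1 > -34/7: keep -2

-2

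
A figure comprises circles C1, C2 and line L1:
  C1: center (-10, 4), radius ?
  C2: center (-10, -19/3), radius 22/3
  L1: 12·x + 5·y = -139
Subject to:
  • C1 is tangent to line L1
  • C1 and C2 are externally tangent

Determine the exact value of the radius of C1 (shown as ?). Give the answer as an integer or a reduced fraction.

3

1. [C1‖L1]  r_C1² − 9 = 0  ⇒  r_C1 = 3 (r>0 drops 1)
2. [ext C1·C2]  r_C1² + (44/3)r_C1 − 53 = 0  ⇒  r_C1 = 3 (r>0 drops 1)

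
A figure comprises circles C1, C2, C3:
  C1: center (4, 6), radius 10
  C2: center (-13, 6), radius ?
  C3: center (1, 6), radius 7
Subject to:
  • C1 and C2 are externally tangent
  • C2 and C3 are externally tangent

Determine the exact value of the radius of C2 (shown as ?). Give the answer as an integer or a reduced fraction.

7

1. [ext C1·C2]  r_C2² + 20r_C2 − 189 = 0  ⇒  r_C2 = 7 (r>0 drops 1)
2. [ext C2·C3]  r_C2² + 14r_C2 − 147 = 0  ⇒  r_C2 = 7 (r>0 drops 1)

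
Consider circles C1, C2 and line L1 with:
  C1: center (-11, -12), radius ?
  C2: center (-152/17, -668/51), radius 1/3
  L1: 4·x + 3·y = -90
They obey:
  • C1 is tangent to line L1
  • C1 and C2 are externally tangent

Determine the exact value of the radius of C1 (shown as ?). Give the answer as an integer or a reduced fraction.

2

1. [C1‖L1]  r_C1² − 4 = 0  ⇒  r_C1 = 2 (r>0 drops 1)
2. [ext C1·C2]  r_C1² + (2/3)r_C1 − 16/3 = 0  ⇒  r_C1 = 2 (r>0 drops 1)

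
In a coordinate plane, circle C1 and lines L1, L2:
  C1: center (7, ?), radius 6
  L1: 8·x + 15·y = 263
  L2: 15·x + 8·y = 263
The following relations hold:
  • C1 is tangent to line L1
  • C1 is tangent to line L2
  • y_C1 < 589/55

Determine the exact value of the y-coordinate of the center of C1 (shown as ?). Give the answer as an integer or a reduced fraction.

7

1. [C1‖L1]  y_C1² − (138/5)y_C1 + 721/5 = 0  ⇒  y_C1 = 7 or 103/5
2. [C1‖L2]  y_C1² − (79/2)y_C1 + 455/2 = 0  ⇒  y_C1 = 7 or 65/2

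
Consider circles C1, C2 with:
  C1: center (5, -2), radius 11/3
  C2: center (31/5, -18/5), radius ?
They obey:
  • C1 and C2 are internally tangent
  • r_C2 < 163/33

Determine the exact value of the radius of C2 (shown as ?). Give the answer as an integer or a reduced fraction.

1. [int C1,C2]  r_C2² − (22/3)r_C2 + 85/9 = 0  ⇒  r_C2 = 5/3 or 17/3
2. given r_C2 < 163/33: keep 5/3

5/3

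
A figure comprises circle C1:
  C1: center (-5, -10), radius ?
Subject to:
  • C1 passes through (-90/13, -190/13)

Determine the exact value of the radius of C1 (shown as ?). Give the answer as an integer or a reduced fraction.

1. [C1∋P]  r_C1² − 25 = 0  ⇒  r_C1 = 5 (r>0 drops 1)

5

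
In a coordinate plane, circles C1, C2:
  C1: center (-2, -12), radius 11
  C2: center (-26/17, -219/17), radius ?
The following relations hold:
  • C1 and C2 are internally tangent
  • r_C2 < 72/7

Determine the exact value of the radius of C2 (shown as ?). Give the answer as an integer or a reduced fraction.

1. [int C1,C2]  r_C2² − 22r_C2 + 120 = 0  ⇒  r_C2 = 10 or 12
2. given r_C2 < 72/7: keep 10

10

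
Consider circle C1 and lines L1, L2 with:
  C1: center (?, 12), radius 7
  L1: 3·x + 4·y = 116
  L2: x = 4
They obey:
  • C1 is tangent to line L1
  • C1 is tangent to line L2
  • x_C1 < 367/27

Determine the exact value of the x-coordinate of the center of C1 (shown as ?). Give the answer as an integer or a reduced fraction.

11

1. [C1‖L1]  x_C1² − (136/3)x_C1 + 1133/3 = 0  ⇒  x_C1 = 11 or 103/3
2. [C1‖L2]  x_C1² − 8x_C1 − 33 = 0  ⇒  x_C1 = -3 or 11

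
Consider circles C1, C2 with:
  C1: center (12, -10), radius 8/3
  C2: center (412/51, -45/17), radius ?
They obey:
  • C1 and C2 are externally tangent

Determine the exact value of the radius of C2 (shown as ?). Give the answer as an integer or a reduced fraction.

17/3

1. [ext C1·C2]  r_C2² + (16/3)r_C2 − 187/3 = 0  ⇒  r_C2 = 17/3 (r>0 drops 1)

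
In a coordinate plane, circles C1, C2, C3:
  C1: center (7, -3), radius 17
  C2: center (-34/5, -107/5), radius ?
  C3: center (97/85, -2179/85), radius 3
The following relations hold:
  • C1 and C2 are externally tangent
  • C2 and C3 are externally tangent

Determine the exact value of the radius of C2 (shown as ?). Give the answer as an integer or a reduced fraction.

6

1. [ext C1·C2]  r_C2² + 34r_C2 − 240 = 0  ⇒  r_C2 = 6 (r>0 drops 1)
2. [ext C2·C3]  r_C2² + 6r_C2 − 72 = 0  ⇒  r_C2 = 6 (r>0 drops 1)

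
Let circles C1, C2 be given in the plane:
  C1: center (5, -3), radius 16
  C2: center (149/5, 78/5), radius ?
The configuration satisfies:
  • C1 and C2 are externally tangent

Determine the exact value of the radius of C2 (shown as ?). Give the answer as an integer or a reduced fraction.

1. [ext C1·C2]  r_C2² + 32r_C2 − 705 = 0  ⇒  r_C2 = 15 (r>0 drops 1)

15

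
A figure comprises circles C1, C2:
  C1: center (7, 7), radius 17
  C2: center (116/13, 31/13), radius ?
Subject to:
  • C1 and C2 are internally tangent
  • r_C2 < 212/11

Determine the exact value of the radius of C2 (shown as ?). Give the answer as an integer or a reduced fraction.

1. [int C1,C2]  r_C2² − 34r_C2 + 264 = 0  ⇒  r_C2 = 12 or 22
2. given r_C2 < 212/11: keep 12

12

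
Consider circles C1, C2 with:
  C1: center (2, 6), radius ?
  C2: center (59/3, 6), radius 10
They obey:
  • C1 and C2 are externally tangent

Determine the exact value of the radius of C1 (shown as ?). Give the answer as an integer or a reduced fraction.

1. [ext C1·C2]  r_C1² + 20r_C1 − 1909/9 = 0  ⇒  r_C1 = 23/3 (r>0 drops 1)

23/3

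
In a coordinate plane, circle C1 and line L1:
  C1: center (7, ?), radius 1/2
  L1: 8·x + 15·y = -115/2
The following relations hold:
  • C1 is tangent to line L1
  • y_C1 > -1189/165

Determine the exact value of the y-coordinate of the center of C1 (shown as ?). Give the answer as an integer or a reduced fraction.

-7

1. [C1‖L1]  y_C1² + (227/15)y_C1 + 854/15 = 0  ⇒  y_C1 = -122/15 or -7
2. given y_C1 > -1189/165: keep -7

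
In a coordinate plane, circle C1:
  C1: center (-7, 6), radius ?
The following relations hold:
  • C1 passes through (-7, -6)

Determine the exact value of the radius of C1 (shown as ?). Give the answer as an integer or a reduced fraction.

1. [C1∋P]  r_C1² − 144 = 0  ⇒  r_C1 = 12 (r>0 drops 1)

12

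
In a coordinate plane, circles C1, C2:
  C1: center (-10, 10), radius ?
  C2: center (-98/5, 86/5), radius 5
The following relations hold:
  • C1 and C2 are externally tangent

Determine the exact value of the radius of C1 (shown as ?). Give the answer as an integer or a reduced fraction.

1. [ext C1·C2]  r_C1² + 10r_C1 − 119 = 0  ⇒  r_C1 = 7 (r>0 drops 1)

7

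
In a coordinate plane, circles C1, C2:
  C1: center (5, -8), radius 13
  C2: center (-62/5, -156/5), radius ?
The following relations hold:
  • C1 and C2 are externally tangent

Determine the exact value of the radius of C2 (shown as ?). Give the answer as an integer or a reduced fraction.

1. [ext C1·C2]  r_C2² + 26r_C2 − 672 = 0  ⇒  r_C2 = 16 (r>0 drops 1)

16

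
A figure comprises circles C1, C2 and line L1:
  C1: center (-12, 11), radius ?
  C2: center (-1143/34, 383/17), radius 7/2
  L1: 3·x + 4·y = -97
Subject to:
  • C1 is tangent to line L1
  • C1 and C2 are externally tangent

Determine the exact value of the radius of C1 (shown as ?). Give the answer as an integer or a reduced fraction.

21

1. [C1‖L1]  r_C1² − 441 = 0  ⇒  r_C1 = 21 (r>0 drops 1)
2. [ext C1·C2]  r_C1² + 7r_C1 − 588 = 0  ⇒  r_C1 = 21 (r>0 drops 1)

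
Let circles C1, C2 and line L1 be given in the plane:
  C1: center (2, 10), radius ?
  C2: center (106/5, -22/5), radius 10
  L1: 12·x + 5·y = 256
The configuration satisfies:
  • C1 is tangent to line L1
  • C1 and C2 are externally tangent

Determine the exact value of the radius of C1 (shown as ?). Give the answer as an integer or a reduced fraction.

14

1. [C1‖L1]  r_C1² − 196 = 0  ⇒  r_C1 = 14 (r>0 drops 1)
2. [ext C1·C2]  r_C1² + 20r_C1 − 476 = 0  ⇒  r_C1 = 14 (r>0 drops 1)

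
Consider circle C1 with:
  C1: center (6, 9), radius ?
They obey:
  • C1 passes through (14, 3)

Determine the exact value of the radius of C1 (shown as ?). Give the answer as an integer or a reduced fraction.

1. [C1∋P]  r_C1² − 100 = 0  ⇒  r_C1 = 10 (r>0 drops 1)

10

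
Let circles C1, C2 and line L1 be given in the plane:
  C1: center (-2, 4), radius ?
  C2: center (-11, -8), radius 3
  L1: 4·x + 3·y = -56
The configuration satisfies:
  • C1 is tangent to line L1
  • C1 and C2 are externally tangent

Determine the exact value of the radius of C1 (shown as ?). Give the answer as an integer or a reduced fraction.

1. [C1‖L1]  r_C1² − 144 = 0  ⇒  r_C1 = 12 (r>0 drops 1)
2. [ext C1·C2]  r_C1² + 6r_C1 − 216 = 0  ⇒  r_C1 = 12 (r>0 drops 1)

12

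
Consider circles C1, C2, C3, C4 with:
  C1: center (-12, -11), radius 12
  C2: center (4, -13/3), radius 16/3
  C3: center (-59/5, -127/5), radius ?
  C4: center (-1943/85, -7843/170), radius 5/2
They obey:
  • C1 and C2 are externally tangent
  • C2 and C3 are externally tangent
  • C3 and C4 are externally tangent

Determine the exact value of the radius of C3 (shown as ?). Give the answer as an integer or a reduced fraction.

1. [ext C2·C3]  r_C3² + (32/3)r_C3 − 665 = 0  ⇒  r_C3 = 21 (r>0 drops 1)
2. [ext C3·C4]  r_C3² + 5r_C3 − 546 = 0  ⇒  r_C3 = 21 (r>0 drops 1)

21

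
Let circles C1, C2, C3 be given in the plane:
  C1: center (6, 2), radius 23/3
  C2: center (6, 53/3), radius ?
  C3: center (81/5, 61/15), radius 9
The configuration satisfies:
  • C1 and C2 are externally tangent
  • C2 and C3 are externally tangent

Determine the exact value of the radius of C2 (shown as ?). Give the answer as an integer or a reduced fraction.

1. [ext C1·C2]  r_C2² + (46/3)r_C2 − 560/3 = 0  ⇒  r_C2 = 8 (r>0 drops 1)
2. [ext C2·C3]  r_C2² + 18r_C2 − 208 = 0  ⇒  r_C2 = 8 (r>0 drops 1)

8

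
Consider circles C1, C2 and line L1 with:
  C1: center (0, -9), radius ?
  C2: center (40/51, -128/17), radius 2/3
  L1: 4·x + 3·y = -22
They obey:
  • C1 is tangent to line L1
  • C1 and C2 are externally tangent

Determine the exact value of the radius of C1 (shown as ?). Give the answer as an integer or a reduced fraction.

1. [C1‖L1]  r_C1² − 1 = 0  ⇒  r_C1 = 1 (r>0 drops 1)
2. [ext C1·C2]  r_C1² + (4/3)r_C1 − 7/3 = 0  ⇒  r_C1 = 1 (r>0 drops 1)

1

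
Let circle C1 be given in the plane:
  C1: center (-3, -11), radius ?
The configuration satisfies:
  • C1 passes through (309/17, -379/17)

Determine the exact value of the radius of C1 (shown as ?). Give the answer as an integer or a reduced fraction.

1. [C1∋P]  r_C1² − 576 = 0  ⇒  r_C1 = 24 (r>0 drops 1)

24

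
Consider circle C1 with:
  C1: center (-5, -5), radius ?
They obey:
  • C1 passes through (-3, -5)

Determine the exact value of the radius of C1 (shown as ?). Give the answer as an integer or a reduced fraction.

2

1. [C1∋P]  r_C1² − 4 = 0  ⇒  r_C1 = 2 (r>0 drops 1)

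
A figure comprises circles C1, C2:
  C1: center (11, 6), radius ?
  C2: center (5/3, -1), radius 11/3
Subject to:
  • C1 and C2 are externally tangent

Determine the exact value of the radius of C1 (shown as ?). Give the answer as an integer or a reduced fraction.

1. [ext C1·C2]  r_C1² + (22/3)r_C1 − 368/3 = 0  ⇒  r_C1 = 8 (r>0 drops 1)

8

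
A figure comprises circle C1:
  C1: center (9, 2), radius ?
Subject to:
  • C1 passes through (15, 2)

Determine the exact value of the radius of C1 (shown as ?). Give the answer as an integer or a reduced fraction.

6

1. [C1∋P]  r_C1² − 36 = 0  ⇒  r_C1 = 6 (r>0 drops 1)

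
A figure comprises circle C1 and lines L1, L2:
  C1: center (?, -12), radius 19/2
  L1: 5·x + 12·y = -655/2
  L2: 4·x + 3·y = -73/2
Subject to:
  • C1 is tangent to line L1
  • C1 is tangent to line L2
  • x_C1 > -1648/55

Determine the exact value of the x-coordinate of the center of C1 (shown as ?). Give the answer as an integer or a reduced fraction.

1. [C1‖L1]  x_C1² + (367/5)x_C1 + 3684/5 = 0  ⇒  x_C1 = -307/5 or -12
2. [C1‖L2]  x_C1² + (1/4)x_C1 − 141 = 0  ⇒  x_C1 = -12 or 47/4

-12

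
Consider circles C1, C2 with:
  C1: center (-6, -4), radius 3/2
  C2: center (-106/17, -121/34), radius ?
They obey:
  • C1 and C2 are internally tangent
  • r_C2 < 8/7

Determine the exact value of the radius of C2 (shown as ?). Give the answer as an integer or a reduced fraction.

1. [int C1,C2]  r_C2² − 3r_C2 + 2 = 0  ⇒  r_C2 = 1 or 2
2. given r_C2 < 8/7: keep 1

1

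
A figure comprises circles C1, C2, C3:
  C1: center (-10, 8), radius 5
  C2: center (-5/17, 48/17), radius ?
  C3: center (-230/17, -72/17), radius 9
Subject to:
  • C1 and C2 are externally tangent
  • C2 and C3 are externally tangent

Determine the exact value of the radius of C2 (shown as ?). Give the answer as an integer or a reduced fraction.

6

1. [ext C1·C2]  r_C2² + 10r_C2 − 96 = 0  ⇒  r_C2 = 6 (r>0 drops 1)
2. [ext C2·C3]  r_C2² + 18r_C2 − 144 = 0  ⇒  r_C2 = 6 (r>0 drops 1)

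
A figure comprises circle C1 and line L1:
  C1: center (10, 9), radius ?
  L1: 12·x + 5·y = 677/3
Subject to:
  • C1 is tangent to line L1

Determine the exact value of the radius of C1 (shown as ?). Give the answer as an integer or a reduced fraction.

1. [C1‖L1]  r_C1² − 196/9 = 0  ⇒  r_C1 = 14/3 (r>0 drops 1)

14/3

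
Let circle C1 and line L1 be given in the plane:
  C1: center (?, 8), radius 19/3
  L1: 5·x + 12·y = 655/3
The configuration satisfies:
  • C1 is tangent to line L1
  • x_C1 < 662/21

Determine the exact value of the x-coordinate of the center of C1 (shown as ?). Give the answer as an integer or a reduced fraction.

1. [C1‖L1]  x_C1² − (734/15)x_C1 + 4912/15 = 0  ⇒  x_C1 = 8 or 614/15
2. given x_C1 < 662/21: keep 8

8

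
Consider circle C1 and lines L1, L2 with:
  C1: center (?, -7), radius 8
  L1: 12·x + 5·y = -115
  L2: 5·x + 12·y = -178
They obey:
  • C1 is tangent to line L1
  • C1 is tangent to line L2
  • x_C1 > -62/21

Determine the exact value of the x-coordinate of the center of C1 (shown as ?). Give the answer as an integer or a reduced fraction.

2

1. [C1‖L1]  x_C1² + (40/3)x_C1 − 92/3 = 0  ⇒  x_C1 = -46/3 or 2
2. [C1‖L2]  x_C1² + (188/5)x_C1 − 396/5 = 0  ⇒  x_C1 = -198/5 or 2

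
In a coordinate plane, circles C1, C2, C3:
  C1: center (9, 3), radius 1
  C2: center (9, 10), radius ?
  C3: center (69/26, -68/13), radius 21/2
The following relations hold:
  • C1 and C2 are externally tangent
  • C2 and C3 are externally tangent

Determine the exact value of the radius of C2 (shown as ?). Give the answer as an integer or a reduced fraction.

6

1. [ext C1·C2]  r_C2² + 2r_C2 − 48 = 0  ⇒  r_C2 = 6 (r>0 drops 1)
2. [ext C2·C3]  r_C2² + 21r_C2 − 162 = 0  ⇒  r_C2 = 6 (r>0 drops 1)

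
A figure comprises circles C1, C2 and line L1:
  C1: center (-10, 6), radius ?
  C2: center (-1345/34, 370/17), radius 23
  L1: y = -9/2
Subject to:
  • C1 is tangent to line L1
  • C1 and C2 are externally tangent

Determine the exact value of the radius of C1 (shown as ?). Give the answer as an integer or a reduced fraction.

21/2

1. [C1‖L1]  r_C1² − 441/4 = 0  ⇒  r_C1 = 21/2 (r>0 drops 1)
2. [ext C1·C2]  r_C1² + 46r_C1 − 2373/4 = 0  ⇒  r_C1 = 21/2 (r>0 drops 1)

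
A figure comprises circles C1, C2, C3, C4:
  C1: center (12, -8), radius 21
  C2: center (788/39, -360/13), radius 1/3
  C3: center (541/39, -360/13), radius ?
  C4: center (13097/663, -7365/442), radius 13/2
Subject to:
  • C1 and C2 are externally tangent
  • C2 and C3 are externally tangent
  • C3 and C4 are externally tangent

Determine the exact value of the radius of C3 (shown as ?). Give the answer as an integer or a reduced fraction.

1. [ext C2·C3]  r_C3² + (2/3)r_C3 − 40 = 0  ⇒  r_C3 = 6 (r>0 drops 1)
2. [ext C3·C4]  r_C3² + 13r_C3 − 114 = 0  ⇒  r_C3 = 6 (r>0 drops 1)

6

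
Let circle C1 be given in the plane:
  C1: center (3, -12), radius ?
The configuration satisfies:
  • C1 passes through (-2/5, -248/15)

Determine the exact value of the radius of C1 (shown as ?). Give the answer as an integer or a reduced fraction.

1. [C1∋P]  r_C1² − 289/9 = 0  ⇒  r_C1 = 17/3 (r>0 drops 1)

17/3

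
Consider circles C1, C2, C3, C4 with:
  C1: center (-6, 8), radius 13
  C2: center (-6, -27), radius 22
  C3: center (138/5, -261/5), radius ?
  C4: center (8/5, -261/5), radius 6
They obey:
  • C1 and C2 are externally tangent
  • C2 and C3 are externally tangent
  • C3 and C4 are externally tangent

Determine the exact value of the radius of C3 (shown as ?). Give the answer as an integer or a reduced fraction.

20

1. [ext C2·C3]  r_C3² + 44r_C3 − 1280 = 0  ⇒  r_C3 = 20 (r>0 drops 1)
2. [ext C3·C4]  r_C3² + 12r_C3 − 640 = 0  ⇒  r_C3 = 20 (r>0 drops 1)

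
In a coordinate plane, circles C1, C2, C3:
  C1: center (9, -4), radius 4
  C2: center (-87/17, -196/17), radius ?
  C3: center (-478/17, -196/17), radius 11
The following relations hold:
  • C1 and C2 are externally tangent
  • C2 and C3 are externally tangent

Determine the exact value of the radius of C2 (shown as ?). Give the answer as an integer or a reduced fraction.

12

1. [ext C1·C2]  r_C2² + 8r_C2 − 240 = 0  ⇒  r_C2 = 12 (r>0 drops 1)
2. [ext C2·C3]  r_C2² + 22r_C2 − 408 = 0  ⇒  r_C2 = 12 (r>0 drops 1)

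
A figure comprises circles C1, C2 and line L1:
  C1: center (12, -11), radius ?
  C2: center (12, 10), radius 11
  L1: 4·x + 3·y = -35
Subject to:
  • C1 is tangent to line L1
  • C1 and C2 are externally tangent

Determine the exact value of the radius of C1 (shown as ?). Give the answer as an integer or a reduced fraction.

1. [C1‖L1]  r_C1² − 100 = 0  ⇒  r_C1 = 10 (r>0 drops 1)
2. [ext C1·C2]  r_C1² + 22r_C1 − 320 = 0  ⇒  r_C1 = 10 (r>0 drops 1)

10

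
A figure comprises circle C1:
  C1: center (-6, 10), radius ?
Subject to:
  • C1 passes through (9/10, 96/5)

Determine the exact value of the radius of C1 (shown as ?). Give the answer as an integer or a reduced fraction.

1. [C1∋P]  r_C1² − 529/4 = 0  ⇒  r_C1 = 23/2 (r>0 drops 1)

23/2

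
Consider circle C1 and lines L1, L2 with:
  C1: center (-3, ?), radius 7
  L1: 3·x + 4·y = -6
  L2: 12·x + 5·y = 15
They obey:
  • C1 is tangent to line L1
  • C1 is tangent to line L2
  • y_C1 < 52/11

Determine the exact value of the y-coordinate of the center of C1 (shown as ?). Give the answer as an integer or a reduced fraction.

1. [C1‖L1]  y_C1² − (3/2)y_C1 − 76 = 0  ⇒  y_C1 = -8 or 19/2
2. [C1‖L2]  y_C1² − (102/5)y_C1 − 1136/5 = 0  ⇒  y_C1 = -8 or 142/5

-8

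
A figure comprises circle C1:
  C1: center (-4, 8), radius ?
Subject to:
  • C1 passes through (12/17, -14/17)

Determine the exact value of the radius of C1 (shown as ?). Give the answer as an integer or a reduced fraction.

10

1. [C1∋P]  r_C1² − 100 = 0  ⇒  r_C1 = 10 (r>0 drops 1)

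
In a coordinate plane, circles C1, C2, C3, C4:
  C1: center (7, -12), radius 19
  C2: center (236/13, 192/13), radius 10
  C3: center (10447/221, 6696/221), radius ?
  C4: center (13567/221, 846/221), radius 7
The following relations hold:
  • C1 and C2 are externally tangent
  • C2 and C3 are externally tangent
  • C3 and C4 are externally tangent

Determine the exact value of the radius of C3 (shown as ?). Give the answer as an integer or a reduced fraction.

23

1. [ext C2·C3]  r_C3² + 20r_C3 − 989 = 0  ⇒  r_C3 = 23 (r>0 drops 1)
2. [ext C3·C4]  r_C3² + 14r_C3 − 851 = 0  ⇒  r_C3 = 23 (r>0 drops 1)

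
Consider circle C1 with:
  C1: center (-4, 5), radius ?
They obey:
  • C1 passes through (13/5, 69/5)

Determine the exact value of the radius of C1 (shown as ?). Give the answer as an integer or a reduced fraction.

1. [C1∋P]  r_C1² − 121 = 0  ⇒  r_C1 = 11 (r>0 drops 1)

11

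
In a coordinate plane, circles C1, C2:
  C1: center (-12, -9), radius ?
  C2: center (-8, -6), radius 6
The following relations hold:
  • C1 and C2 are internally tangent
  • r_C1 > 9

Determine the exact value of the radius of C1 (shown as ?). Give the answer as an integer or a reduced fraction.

11

1. [int C1,C2]  r_C1² − 12r_C1 + 11 = 0  ⇒  r_C1 = 1 or 11
2. given r_C1 > 9: keep 11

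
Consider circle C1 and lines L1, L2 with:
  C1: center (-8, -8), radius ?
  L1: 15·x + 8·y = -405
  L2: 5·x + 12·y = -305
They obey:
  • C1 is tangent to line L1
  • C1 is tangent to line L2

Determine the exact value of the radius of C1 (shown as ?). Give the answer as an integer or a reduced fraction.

13

1. [C1‖L1]  r_C1² − 169 = 0  ⇒  r_C1 = 13 (r>0 drops 1)
2. [C1‖L2]  r_C1² − 169 = 0  ⇒  r_C1 = 13 (r>0 drops 1)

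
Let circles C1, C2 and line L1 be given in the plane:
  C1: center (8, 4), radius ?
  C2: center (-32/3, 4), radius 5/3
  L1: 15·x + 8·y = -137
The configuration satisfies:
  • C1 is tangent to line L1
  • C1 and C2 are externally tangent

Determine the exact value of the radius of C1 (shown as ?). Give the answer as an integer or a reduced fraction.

17

1. [C1‖L1]  r_C1² − 289 = 0  ⇒  r_C1 = 17 (r>0 drops 1)
2. [ext C1·C2]  r_C1² + (10/3)r_C1 − 1037/3 = 0  ⇒  r_C1 = 17 (r>0 drops 1)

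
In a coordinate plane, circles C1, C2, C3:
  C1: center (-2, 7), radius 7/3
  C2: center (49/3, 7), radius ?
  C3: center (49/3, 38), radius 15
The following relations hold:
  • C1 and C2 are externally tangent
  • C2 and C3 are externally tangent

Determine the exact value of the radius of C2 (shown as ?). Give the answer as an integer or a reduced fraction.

1. [ext C1·C2]  r_C2² + (14/3)r_C2 − 992/3 = 0  ⇒  r_C2 = 16 (r>0 drops 1)
2. [ext C2·C3]  r_C2² + 30r_C2 − 736 = 0  ⇒  r_C2 = 16 (r>0 drops 1)

16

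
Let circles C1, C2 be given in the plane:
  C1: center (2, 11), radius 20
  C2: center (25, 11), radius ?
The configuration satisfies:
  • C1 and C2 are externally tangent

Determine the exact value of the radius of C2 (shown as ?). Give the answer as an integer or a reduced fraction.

3

1. [ext C1·C2]  r_C2² + 40r_C2 − 129 = 0  ⇒  r_C2 = 3 (r>0 drops 1)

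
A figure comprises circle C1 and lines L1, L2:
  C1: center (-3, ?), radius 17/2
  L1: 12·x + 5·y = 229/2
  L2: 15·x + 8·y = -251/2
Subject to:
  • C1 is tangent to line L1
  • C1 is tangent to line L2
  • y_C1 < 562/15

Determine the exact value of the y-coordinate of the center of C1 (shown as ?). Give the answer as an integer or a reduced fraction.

1. [C1‖L1]  y_C1² − (301/5)y_C1 + 2088/5 = 0  ⇒  y_C1 = 8 or 261/5
2. [C1‖L2]  y_C1² + (161/8)y_C1 − 225 = 0  ⇒  y_C1 = -225/8 or 8

8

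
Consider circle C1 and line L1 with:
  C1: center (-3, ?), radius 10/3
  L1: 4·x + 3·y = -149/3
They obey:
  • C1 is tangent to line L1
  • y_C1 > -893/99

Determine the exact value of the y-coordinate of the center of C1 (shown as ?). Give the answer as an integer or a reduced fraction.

-7

1. [C1‖L1]  y_C1² + (226/9)y_C1 + 1141/9 = 0  ⇒  y_C1 = -163/9 or -7
2. given y_C1 > -893/99: keep -7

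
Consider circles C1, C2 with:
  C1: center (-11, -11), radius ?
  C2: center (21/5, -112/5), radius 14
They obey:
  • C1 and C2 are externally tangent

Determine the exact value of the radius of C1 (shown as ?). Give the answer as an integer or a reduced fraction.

1. [ext C1·C2]  r_C1² + 28r_C1 − 165 = 0  ⇒  r_C1 = 5 (r>0 drops 1)

5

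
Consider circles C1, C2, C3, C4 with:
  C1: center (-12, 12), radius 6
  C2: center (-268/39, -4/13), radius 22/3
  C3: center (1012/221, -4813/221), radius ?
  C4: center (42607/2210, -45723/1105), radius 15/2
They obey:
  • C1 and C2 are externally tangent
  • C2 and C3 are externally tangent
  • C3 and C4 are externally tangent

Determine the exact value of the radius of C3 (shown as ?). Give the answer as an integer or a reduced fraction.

1. [ext C2·C3]  r_C3² + (44/3)r_C3 − 1615/3 = 0  ⇒  r_C3 = 17 (r>0 drops 1)
2. [ext C3·C4]  r_C3² + 15r_C3 − 544 = 0  ⇒  r_C3 = 17 (r>0 drops 1)

17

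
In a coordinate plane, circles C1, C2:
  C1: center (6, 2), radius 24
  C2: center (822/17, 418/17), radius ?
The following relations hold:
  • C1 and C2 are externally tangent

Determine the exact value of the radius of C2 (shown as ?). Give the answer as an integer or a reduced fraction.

1. [ext C1·C2]  r_C2² + 48r_C2 − 1728 = 0  ⇒  r_C2 = 24 (r>0 drops 1)

24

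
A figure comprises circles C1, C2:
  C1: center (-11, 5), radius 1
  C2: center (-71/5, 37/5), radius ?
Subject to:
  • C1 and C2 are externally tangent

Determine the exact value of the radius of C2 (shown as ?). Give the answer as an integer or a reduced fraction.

3

1. [ext C1·C2]  r_C2² + 2r_C2 − 15 = 0  ⇒  r_C2 = 3 (r>0 drops 1)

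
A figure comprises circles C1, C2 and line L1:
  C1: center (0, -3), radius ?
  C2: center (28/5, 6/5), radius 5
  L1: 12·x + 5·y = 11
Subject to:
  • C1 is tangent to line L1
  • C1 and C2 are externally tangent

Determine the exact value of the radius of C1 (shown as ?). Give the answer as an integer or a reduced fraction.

1. [C1‖L1]  r_C1² − 4 = 0  ⇒  r_C1 = 2 (r>0 drops 1)
2. [ext C1·C2]  r_C1² + 10r_C1 − 24 = 0  ⇒  r_C1 = 2 (r>0 drops 1)

2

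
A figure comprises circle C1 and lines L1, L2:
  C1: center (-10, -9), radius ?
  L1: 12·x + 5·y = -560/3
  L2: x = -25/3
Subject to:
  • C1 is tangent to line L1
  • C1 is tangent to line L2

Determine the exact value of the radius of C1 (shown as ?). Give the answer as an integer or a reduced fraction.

5/3

1. [C1‖L1]  r_C1² − 25/9 = 0  ⇒  r_C1 = 5/3 (r>0 drops 1)
2. [C1‖L2]  r_C1² − 25/9 = 0  ⇒  r_C1 = 5/3 (r>0 drops 1)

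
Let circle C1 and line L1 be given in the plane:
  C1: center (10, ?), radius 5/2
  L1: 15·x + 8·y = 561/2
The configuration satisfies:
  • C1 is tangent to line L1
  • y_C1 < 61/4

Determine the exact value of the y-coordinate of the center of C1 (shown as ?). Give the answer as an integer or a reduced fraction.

1. [C1‖L1]  y_C1² − (261/8)y_C1 + 1903/8 = 0  ⇒  y_C1 = 11 or 173/8
2. given y_C1 < 61/4: keep 11

11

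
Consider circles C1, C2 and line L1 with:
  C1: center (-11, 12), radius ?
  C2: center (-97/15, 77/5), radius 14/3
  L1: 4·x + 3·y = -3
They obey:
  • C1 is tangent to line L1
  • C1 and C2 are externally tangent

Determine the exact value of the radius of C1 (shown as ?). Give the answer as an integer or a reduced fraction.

1. [C1‖L1]  r_C1² − 1 = 0  ⇒  r_C1 = 1 (r>0 drops 1)
2. [ext C1·C2]  r_C1² + (28/3)r_C1 − 31/3 = 0  ⇒  r_C1 = 1 (r>0 drops 1)

1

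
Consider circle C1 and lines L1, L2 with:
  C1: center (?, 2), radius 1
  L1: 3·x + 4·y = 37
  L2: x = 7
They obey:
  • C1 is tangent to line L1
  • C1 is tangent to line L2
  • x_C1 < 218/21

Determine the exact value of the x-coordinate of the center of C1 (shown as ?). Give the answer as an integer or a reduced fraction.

1. [C1‖L1]  x_C1² − (58/3)x_C1 + 272/3 = 0  ⇒  x_C1 = 8 or 34/3
2. [C1‖L2]  x_C1² − 14x_C1 + 48 = 0  ⇒  x_C1 = 6 or 8

8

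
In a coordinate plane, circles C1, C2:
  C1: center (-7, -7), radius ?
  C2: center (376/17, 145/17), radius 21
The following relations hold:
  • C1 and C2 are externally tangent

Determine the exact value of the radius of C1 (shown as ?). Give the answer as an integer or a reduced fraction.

1. [ext C1·C2]  r_C1² + 42r_C1 − 648 = 0  ⇒  r_C1 = 12 (r>0 drops 1)

12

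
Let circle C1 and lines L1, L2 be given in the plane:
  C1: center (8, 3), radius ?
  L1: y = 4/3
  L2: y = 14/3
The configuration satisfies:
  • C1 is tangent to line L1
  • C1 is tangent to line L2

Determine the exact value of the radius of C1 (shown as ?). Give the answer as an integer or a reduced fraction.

1. [C1‖L1]  r_C1² − 25/9 = 0  ⇒  r_C1 = 5/3 (r>0 drops 1)
2. [C1‖L2]  r_C1² − 25/9 = 0  ⇒  r_C1 = 5/3 (r>0 drops 1)

5/3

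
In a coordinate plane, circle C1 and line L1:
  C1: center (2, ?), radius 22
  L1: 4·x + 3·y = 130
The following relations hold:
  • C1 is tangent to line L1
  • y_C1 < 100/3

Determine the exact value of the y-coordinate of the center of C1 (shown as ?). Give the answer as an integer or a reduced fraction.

4

1. [C1‖L1]  y_C1² − (244/3)y_C1 + 928/3 = 0  ⇒  y_C1 = 4 or 232/3
2. given y_C1 < 100/3: keep 4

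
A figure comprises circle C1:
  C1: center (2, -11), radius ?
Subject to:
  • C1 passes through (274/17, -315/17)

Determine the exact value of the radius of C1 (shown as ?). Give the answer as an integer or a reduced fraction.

1. [C1∋P]  r_C1² − 256 = 0  ⇒  r_C1 = 16 (r>0 drops 1)

16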